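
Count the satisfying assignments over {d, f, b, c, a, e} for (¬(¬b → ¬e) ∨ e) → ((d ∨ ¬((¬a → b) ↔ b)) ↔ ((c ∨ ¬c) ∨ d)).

52

Initial set: {((¬(¬b → ¬e) ∨ e) → ((d ∨ ¬((¬a → b) ↔ b)) ↔ ((c ∨ ¬c) ∨ d)))}.
((¬(¬b → ¬e) ∨ e) → ((d ∨ ¬((¬a → b) ↔ b)) ↔ ((c ∨ ¬c) ∨ d))): β-rule — branch into ¬(¬(¬b → ¬e) ∨ e)  //  ((d ∨ ¬((¬a → b) ↔ b)) ↔ ((c ∨ ¬c) ∨ d)).
  branch 1 (add ¬(¬(¬b → ¬e) ∨ e)):
    ¬(¬(¬b → ¬e) ∨ e): α-rule — add ¬¬(¬b → ¬e), ¬e.
    ¬¬(¬b → ¬e): β-rule — branch into ¬¬b  //  ¬e.
      branch 1.1 (add ¬¬b):
        ○ open, literals {b=T, e=F}.
      branch 1.2 (add ¬e):
        ○ open, literals {e=F}.
  branch 2 (add ((d ∨ ¬((¬a → b) ↔ b)) ↔ ((c ∨ ¬c) ∨ d))):
    ((d ∨ ¬((¬a → b) ↔ b)) ↔ ((c ∨ ¬c) ∨ d)): β-rule — branch into (d ∨ ¬((¬a → b) ↔ b)), ((c ∨ ¬c) ∨ d)  //  ¬(d ∨ ¬((¬a → b) ↔ b)), ¬((c ∨ ¬c) ∨ d).
      branch 2.1 (add (d ∨ ¬((¬a → b) ↔ b)), ((c ∨ ¬c) ∨ d)):
        (d ∨ ¬((¬a → b) ↔ b)): β-rule — branch into d  //  ¬((¬a → b) ↔ b).
          branch 2.1.1 (add d):
            ((c ∨ ¬c) ∨ d): β-rule — branch into (c ∨ ¬c)  //  d.
              branch 2.1.1.1 (add (c ∨ ¬c)):
                (c ∨ ¬c): β-rule — branch into c  //  ¬c.
                  branch 2.1.1.1.1 (add c):
                    ○ open, literals {c=T, d=T}.
                  branch 2.1.1.1.2 (add ¬c):
                    ○ open, literals {c=F, d=T}.
              branch 2.1.1.2 (add d):
                ○ open, literals {d=T}.
          branch 2.1.2 (add ¬((¬a → b) ↔ b)):
            ((c ∨ ¬c) ∨ d): β-rule — branch into (c ∨ ¬c)  //  d.
              branch 2.1.2.1 (add (c ∨ ¬c)):
                ¬((¬a → b) ↔ b): β-rule — branch into (¬a → b), ¬b  //  ¬(¬a → b), b.
                  branch 2.1.2.1.1 (add (¬a → b), ¬b):
                    (c ∨ ¬c): β-rule — branch into c  //  ¬c.
                      branch 2.1.2.1.1.1 (add c):
                        (¬a → b): β-rule — branch into ¬¬a  //  b.
                          branch 2.1.2.1.1.1.1 (add ¬¬a):
                            ○ open, literals {a=T, b=F, c=T}.
                          branch 2.1.2.1.1.1.2 (add b):
                            × closes — contains both b and ¬b.
                      branch 2.1.2.1.1.2 (add ¬c):
                        (¬a → b): β-rule — branch into ¬¬a  //  b.
                          branch 2.1.2.1.1.2.1 (add ¬¬a):
                            ○ open, literals {a=T, b=F, c=F}.
                          branch 2.1.2.1.1.2.2 (add b):
                            × closes — contains both b and ¬b.
                  branch 2.1.2.1.2 (add ¬(¬a → b), b):
                    ¬(¬a → b): α-rule — add ¬a, ¬b.
                    × closes — contains both b and ¬b.
              branch 2.1.2.2 (add d):
                ¬((¬a → b) ↔ b): β-rule — branch into (¬a → b), ¬b  //  ¬(¬a → b), b.
                  branch 2.1.2.2.1 (add (¬a → b), ¬b):
                    (¬a → b): β-rule — branch into ¬¬a  //  b.
                      branch 2.1.2.2.1.1 (add ¬¬a):
                        ○ open, literals {a=T, b=F, d=T}.
                      branch 2.1.2.2.1.2 (add b):
                        × closes — contains both b and ¬b.
                  branch 2.1.2.2.2 (add ¬(¬a → b), b):
                    ¬(¬a → b): α-rule — add ¬a, ¬b.
                    × closes — contains both b and ¬b.
      branch 2.2 (add ¬(d ∨ ¬((¬a → b) ↔ b)), ¬((c ∨ ¬c) ∨ d)):
        ¬(d ∨ ¬((¬a → b) ↔ b)): α-rule — add ¬d, ¬¬((¬a → b) ↔ b).
        ¬((c ∨ ¬c) ∨ d): α-rule — add ¬(c ∨ ¬c), ¬d.
        ¬(c ∨ ¬c): α-rule — add ¬c, ¬¬c.
        × closes — contains both c and ¬c.
6 branches closed, 8 open.
Each open branch fixes some atoms; the unmentioned ones are free. Counting distinct full assignments: branch {b=T, e=F} (d, f, c, a) contributes 16 new; branch {e=F} (d, f, b, c, a) contributes 16 new; branch {c=T, d=T} (f, b, a, e) contributes 8 new; branch {c=F, d=T} (f, b, a, e) contributes 8 new; branch {d=T} (f, b, c, a, e) contributes 0 new; branch {a=T, b=F, c=T} (d, f, e) contributes 2 new; branch {a=T, b=F, c=F} (d, f, e) contributes 2 new; branch {a=T, b=F, d=T} (f, c, e) contributes 0 new. Total: 52.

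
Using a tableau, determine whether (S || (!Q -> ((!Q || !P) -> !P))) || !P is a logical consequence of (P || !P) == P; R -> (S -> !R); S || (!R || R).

No

Initial set: {((P || !P) == P); (R -> (S -> !R)); (S || (!R || R)); !((S || (!Q -> ((!Q || !P) -> !P))) || !P)}.
!((S || (!Q -> ((!Q || !P) -> !P))) || !P): α-rule — add !(S || (!Q -> ((!Q || !P) -> !P))), !!P.
!(S || (!Q -> ((!Q || !P) -> !P))): α-rule — add !S, !(!Q -> ((!Q || !P) -> !P)).
!(!Q -> ((!Q || !P) -> !P)): α-rule — add !Q, !((!Q || !P) -> !P).
!((!Q || !P) -> !P): α-rule — add (!Q || !P), !!P.
((P || !P) == P): β-rule — branch into (P || !P), P  //  !(P || !P), !P.
  branch 1 (add (P || !P), P):
    (R -> (S -> !R)): β-rule — branch into !R  //  (S -> !R).
      branch 1.1 (add !R):
        (S || (!R || R)): β-rule — branch into S  //  (!R || R).
          branch 1.1.1 (add S):
            × closes — contains both S and !S.
          branch 1.1.2 (add (!R || R)):
            (!Q || !P): β-rule — branch into !Q  //  !P.
              branch 1.1.2.1 (add !Q):
                (P || !P): β-rule — branch into P  //  !P.
                  branch 1.1.2.1.1 (add P):
                    (!R || R): β-rule — branch into !R  //  R.
                      branch 1.1.2.1.1.1 (add !R):
                        ○ open, literals {P=1, Q=0, R=0, S=0}.
                      branch 1.1.2.1.1.2 (add R):
                        × closes — contains both R and !R.
                  branch 1.1.2.1.2 (add !P):
                    × closes — contains both P and !P.
              branch 1.1.2.2 (add !P):
                × closes — contains both P and !P.
      branch 1.2 (add (S -> !R)):
        (S || (!R || R)): β-rule — branch into S  //  (!R || R).
          branch 1.2.1 (add S):
            × closes — contains both S and !S.
          branch 1.2.2 (add (!R || R)):
            (!Q || !P): β-rule — branch into !Q  //  !P.
              branch 1.2.2.1 (add !Q):
                (P || !P): β-rule — branch into P  //  !P.
                  branch 1.2.2.1.1 (add P):
                    (S -> !R): β-rule — branch into !S  //  !R.
                      branch 1.2.2.1.1.1 (add !S):
                        (!R || R): β-rule — branch into !R  //  R.
                          branch 1.2.2.1.1.1.1 (add !R):
                            ○ open, literals {P=1, Q=0, R=0, S=0}.
                          branch 1.2.2.1.1.1.2 (add R):
                            ○ open, literals {P=1, Q=0, R=1, S=0}.
                      branch 1.2.2.1.1.2 (add !R):
                        (!R || R): β-rule — branch into !R  //  R.
                          branch 1.2.2.1.1.2.1 (add !R):
                            ○ open, literals {P=1, Q=0, R=0, S=0}.
                          branch 1.2.2.1.1.2.2 (add R):
                            × closes — contains both R and !R.
                  branch 1.2.2.1.2 (add !P):
                    × closes — contains both P and !P.
              branch 1.2.2.2 (add !P):
                × closes — contains both P and !P.
  branch 2 (add !(P || !P), !P):
    × closes — contains both P and !P.
9 branches closed, 4 open.
An open branch gives a countermodel: P=1, Q=0, R=0, S=0 (unmentioned atoms arbitrary); the premises hold there but the conclusion fails.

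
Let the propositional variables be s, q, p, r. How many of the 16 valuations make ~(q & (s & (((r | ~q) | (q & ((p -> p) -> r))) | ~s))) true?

Initial set: {~(q & (s & (((r | ~q) | (q & ((p -> p) -> r))) | ~s)))}.
~(q & (s & (((r | ~q) | (q & ((p -> p) -> r))) | ~s))): β-rule — branch into ~q  //  ~(s & (((r | ~q) | (q & ((p -> p) -> r))) | ~s)).
  branch 1 (add ~q):
    ○ open, literals {q=F}.
  branch 2 (add ~(s & (((r | ~q) | (q & ((p -> p) -> r))) | ~s))):
    ~(s & (((r | ~q) | (q & ((p -> p) -> r))) | ~s)): β-rule — branch into ~s  //  ~(((r | ~q) | (q & ((p -> p) -> r))) | ~s).
      branch 2.1 (add ~s):
        ○ open, literals {s=F}.
      branch 2.2 (add ~(((r | ~q) | (q & ((p -> p) -> r))) | ~s)):
        ~(((r | ~q) | (q & ((p -> p) -> r))) | ~s): α-rule — add ~((r | ~q) | (q & ((p -> p) -> r))), ~~s.
        ~((r | ~q) | (q & ((p -> p) -> r))): α-rule — add ~(r | ~q), ~(q & ((p -> p) -> r)).
        ~(r | ~q): α-rule — add ~r, ~~q.
        ~(q & ((p -> p) -> r)): β-rule — branch into ~q  //  ~((p -> p) -> r).
          branch 2.2.1 (add ~q):
            × closes — contains both q and ~q.
          branch 2.2.2 (add ~((p -> p) -> r)):
            ~((p -> p) -> r): α-rule — add (p -> p), ~r.
            (p -> p): β-rule — branch into ~p  //  p.
              branch 2.2.2.1 (add ~p):
                ○ open, literals {p=F, q=T, r=F, s=T}.
              branch 2.2.2.2 (add p):
                ○ open, literals {p=T, q=T, r=F, s=T}.
1 branch closed, 4 open.
Each open branch fixes some atoms; the unmentioned ones are free. Counting distinct full assignments: branch {q=F} (s, p, r) contributes 8 new; branch {s=F} (q, p, r) contributes 4 new; branch {p=F, q=T, r=F, s=T} (none free) contributes 1 new; branch {p=T, q=T, r=F, s=T} (none free) contributes 1 new. Total: 14.

14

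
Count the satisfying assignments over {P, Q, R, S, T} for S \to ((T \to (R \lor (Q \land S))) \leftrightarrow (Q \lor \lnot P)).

Initial set: {T (S \to ((T \to (R \lor (Q \land S))) \leftrightarrow (Q \lor \lnot P)))}.
T (S \to ((T \to (R \lor (Q \land S))) \leftrightarrow (Q \lor \lnot P))): β-rule — branch into F S  //  T ((T \to (R \lor (Q \land S))) \leftrightarrow (Q \lor \lnot P)).
  branch 1 (add F S):
    ○ open, literals {S=0}.
  branch 2 (add T ((T \to (R \lor (Q \land S))) \leftrightarrow (Q \lor \lnot P))):
    T ((T \to (R \lor (Q \land S))) \leftrightarrow (Q \lor \lnot P)): β-rule — branch into T (T \to (R \lor (Q \land S))), T (Q \lor \lnot P)  //  F (T \to (R \lor (Q \land S))), F (Q \lor \lnot P).
      branch 2.1 (add T (T \to (R \lor (Q \land S))), T (Q \lor \lnot P)):
        T (T \to (R \lor (Q \land S))): β-rule — branch into F T  //  T (R \lor (Q \land S)).
          branch 2.1.1 (add F T):
            T (Q \lor \lnot P): β-rule — branch into T Q  //  T \lnot P.
              branch 2.1.1.1 (add T Q):
                ○ open, literals {Q=1, T=0}.
              branch 2.1.1.2 (add T \lnot P):
                ○ open, literals {P=0, T=0}.
          branch 2.1.2 (add T (R \lor (Q \land S))):
            T (Q \lor \lnot P): β-rule — branch into T Q  //  T \lnot P.
              branch 2.1.2.1 (add T Q):
                T (R \lor (Q \land S)): β-rule — branch into T R  //  T (Q \land S).
                  branch 2.1.2.1.1 (add T R):
                    ○ open, literals {Q=1, R=1}.
                  branch 2.1.2.1.2 (add T (Q \land S)):
                    T (Q \land S): α-rule — add T Q, T S.
                    ○ open, literals {Q=1, S=1}.
              branch 2.1.2.2 (add T \lnot P):
                T (R \lor (Q \land S)): β-rule — branch into T R  //  T (Q \land S).
                  branch 2.1.2.2.1 (add T R):
                    ○ open, literals {P=0, R=1}.
                  branch 2.1.2.2.2 (add T (Q \land S)):
                    T (Q \land S): α-rule — add T Q, T S.
                    ○ open, literals {P=0, Q=1, S=1}.
      branch 2.2 (add F (T \to (R \lor (Q \land S))), F (Q \lor \lnot P)):
        F (T \to (R \lor (Q \land S))): α-rule — add T T, F (R \lor (Q \land S)).
        F (Q \lor \lnot P): α-rule — add F Q, F \lnot P.
        F (R \lor (Q \land S)): α-rule — add F R, F (Q \land S).
        F (Q \land S): β-rule — branch into F Q  //  F S.
          branch 2.2.1 (add F Q):
            ○ open, literals {P=1, Q=0, R=0, T=1}.
          branch 2.2.2 (add F S):
            ○ open, literals {P=1, Q=0, R=0, S=0, T=1}.
0 branches closed, 9 open.
Each open branch fixes some atoms; the unmentioned ones are free. Counting distinct full assignments: branch {S=0} (P, Q, R, T) contributes 16 new; branch {Q=1, T=0} (P, R, S) contributes 4 new; branch {P=0, T=0} (Q, R, S) contributes 2 new; branch {Q=1, R=1} (P, S, T) contributes 2 new; branch {Q=1, S=1} (P, R, T) contributes 2 new; branch {P=0, R=1} (Q, S, T) contributes 1 new; branch {P=0, Q=1, S=1} (R, T) contributes 0 new; branch {P=1, Q=0, R=0, T=1} (S) contributes 1 new; branch {P=1, Q=0, R=0, S=0, T=1} (none free) contributes 0 new. Total: 28.

28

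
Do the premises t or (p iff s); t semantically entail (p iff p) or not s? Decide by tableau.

Yes

Initial set: {(t or (p iff s)); t; not ((p iff p) or not s)}.
not ((p iff p) or not s): α-rule — add not (p iff p), not not s.
(t or (p iff s)): β-rule — branch into t  //  (p iff s).
  branch 1 (add t):
    not (p iff p): β-rule — branch into p, not p  //  not p, p.
      branch 1.1 (add p, not p):
        × closes — contains both p and not p.
      branch 1.2 (add not p, p):
        × closes — contains both p and not p.
  branch 2 (add (p iff s)):
    not (p iff p): β-rule — branch into p, not p  //  not p, p.
      branch 2.1 (add p, not p):
        × closes — contains both p and not p.
      branch 2.2 (add not p, p):
        × closes — contains both p and not p.
All 4 branches close.
Every branch closed, so the premises entail the conclusion.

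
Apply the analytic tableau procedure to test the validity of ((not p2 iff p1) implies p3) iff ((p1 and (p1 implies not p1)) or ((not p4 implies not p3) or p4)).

Assume the negation and expand:
Initial set: {not (((not p2 iff p1) implies p3) iff ((p1 and (p1 implies not p1)) or ((not p4 implies not p3) or p4)))}.
not (((not p2 iff p1) implies p3) iff ((p1 and (p1 implies not p1)) or ((not p4 implies not p3) or p4))): β-rule — branch into ((not p2 iff p1) implies p3), not ((p1 and (p1 implies not p1)) or ((not p4 implies not p3) or p4))  //  not ((not p2 iff p1) implies p3), ((p1 and (p1 implies not p1)) or ((not p4 implies not p3) or p4)).
  branch 1 (add ((not p2 iff p1) implies p3), not ((p1 and (p1 implies not p1)) or ((not p4 implies not p3) or p4))):
    not ((p1 and (p1 implies not p1)) or ((not p4 implies not p3) or p4)): α-rule — add not (p1 and (p1 implies not p1)), not ((not p4 implies not p3) or p4).
    not ((not p4 implies not p3) or p4): α-rule — add not (not p4 implies not p3), not p4.
    not (not p4 implies not p3): α-rule — add not p4, not not p3.
    ((not p2 iff p1) implies p3): β-rule — branch into not (not p2 iff p1)  //  p3.
      branch 1.1 (add not (not p2 iff p1)):
        not (p1 and (p1 implies not p1)): β-rule — branch into not p1  //  not (p1 implies not p1).
          branch 1.1.1 (add not p1):
            not (not p2 iff p1): β-rule — branch into not p2, not p1  //  not not p2, p1.
              branch 1.1.1.1 (add not p2, not p1):
                ○ open, literals {p1=0, p2=0, p3=1, p4=0}.
              branch 1.1.1.2 (add not not p2, p1):
                × closes — contains both p1 and not p1.
          branch 1.1.2 (add not (p1 implies not p1)):
            not (p1 implies not p1): α-rule — add p1, not not p1.
            not (not p2 iff p1): β-rule — branch into not p2, not p1  //  not not p2, p1.
              branch 1.1.2.1 (add not p2, not p1):
                × closes — contains both p1 and not p1.
              branch 1.1.2.2 (add not not p2, p1):
                ○ open, literals {p1=1, p2=1, p3=1, p4=0}.
      branch 1.2 (add p3):
        not (p1 and (p1 implies not p1)): β-rule — branch into not p1  //  not (p1 implies not p1).
          branch 1.2.1 (add not p1):
            ○ open, literals {p1=0, p3=1, p4=0}.
          branch 1.2.2 (add not (p1 implies not p1)):
            not (p1 implies not p1): α-rule — add p1, not not p1.
            ○ open, literals {p1=1, p3=1, p4=0}.
  branch 2 (add not ((not p2 iff p1) implies p3), ((p1 and (p1 implies not p1)) or ((not p4 implies not p3) or p4))):
    not ((not p2 iff p1) implies p3): α-rule — add (not p2 iff p1), not p3.
    ((p1 and (p1 implies not p1)) or ((not p4 implies not p3) or p4)): β-rule — branch into (p1 and (p1 implies not p1))  //  ((not p4 implies not p3) or p4).
      branch 2.1 (add (p1 and (p1 implies not p1))):
        (p1 and (p1 implies not p1)): α-rule — add p1, (p1 implies not p1).
        (not p2 iff p1): β-rule — branch into not p2, p1  //  not not p2, not p1.
          branch 2.1.1 (add not p2, p1):
            (p1 implies not p1): β-rule — branch into not p1  //  not p1.
              branch 2.1.1.1 (add not p1):
                × closes — contains both p1 and not p1.
              branch 2.1.1.2 (add not p1):
                × closes — contains both p1 and not p1.
          branch 2.1.2 (add not not p2, not p1):
            × closes — contains both p1 and not p1.
      branch 2.2 (add ((not p4 implies not p3) or p4)):
        (not p2 iff p1): β-rule — branch into not p2, p1  //  not not p2, not p1.
          branch 2.2.1 (add not p2, p1):
            ((not p4 implies not p3) or p4): β-rule — branch into (not p4 implies not p3)  //  p4.
              branch 2.2.1.1 (add (not p4 implies not p3)):
                (not p4 implies not p3): β-rule — branch into not not p4  //  not p3.
                  branch 2.2.1.1.1 (add not not p4):
                    ○ open, literals {p1=1, p2=0, p3=0, p4=1}.
                  branch 2.2.1.1.2 (add not p3):
                    ○ open, literals {p1=1, p2=0, p3=0}.
              branch 2.2.1.2 (add p4):
                ○ open, literals {p1=1, p2=0, p3=0, p4=1}.
          branch 2.2.2 (add not not p2, not p1):
            ((not p4 implies not p3) or p4): β-rule — branch into (not p4 implies not p3)  //  p4.
              branch 2.2.2.1 (add (not p4 implies not p3)):
                (not p4 implies not p3): β-rule — branch into not not p4  //  not p3.
                  branch 2.2.2.1.1 (add not not p4):
                    ○ open, literals {p1=0, p2=1, p3=0, p4=1}.
                  branch 2.2.2.1.2 (add not p3):
                    ○ open, literals {p1=0, p2=1, p3=0}.
              branch 2.2.2.2 (add p4):
                ○ open, literals {p1=0, p2=1, p3=0, p4=1}.
5 branches closed, 10 open.
An open branch gives a countermodel: p1=0, p2=0, p3=1, p4=0 (unmentioned atoms arbitrary); under it the original formula is false.

Not valid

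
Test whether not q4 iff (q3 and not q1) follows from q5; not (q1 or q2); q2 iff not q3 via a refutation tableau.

Initial set: {T q5; T not (q1 or q2); T (q2 iff not q3); F (not q4 iff (q3 and not q1))}.
T not (q1 or q2): α-rule — add F q1, F q2.
T (q2 iff not q3): β-rule — branch into T q2, T not q3  //  F q2, F not q3.
  branch 1 (add T q2, T not q3):
    × closes — contains both q2 and not q2.
  branch 2 (add F q2, F not q3):
    F (not q4 iff (q3 and not q1)): β-rule — branch into T not q4, F (q3 and not q1)  //  F not q4, T (q3 and not q1).
      branch 2.1 (add T not q4, F (q3 and not q1)):
        F (q3 and not q1): β-rule — branch into F q3  //  F not q1.
          branch 2.1.1 (add F q3):
            × closes — contains both q3 and not q3.
          branch 2.1.2 (add F not q1):
            × closes — contains both q1 and not q1.
      branch 2.2 (add F not q4, T (q3 and not q1)):
        T (q3 and not q1): α-rule — add T q3, T not q1.
        ○ open, literals {q1=false, q2=false, q3=true, q4=true, q5=true}.
3 branches closed, 1 open.
An open branch gives a countermodel: q1=false, q2=false, q3=true, q4=true, q5=true (unmentioned atoms arbitrary); the premises hold there but the conclusion fails.

No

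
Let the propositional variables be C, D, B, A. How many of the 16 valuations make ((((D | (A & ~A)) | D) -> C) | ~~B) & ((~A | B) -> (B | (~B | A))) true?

Initial set: {T (((((D | (A & ~A)) | D) -> C) | ~~B) & ((~A | B) -> (B | (~B | A))))}.
T (((((D | (A & ~A)) | D) -> C) | ~~B) & ((~A | B) -> (B | (~B | A)))): α-rule — add T ((((D | (A & ~A)) | D) -> C) | ~~B), T ((~A | B) -> (B | (~B | A))).
T ((((D | (A & ~A)) | D) -> C) | ~~B): β-rule — branch into T (((D | (A & ~A)) | D) -> C)  //  T ~~B.
  branch 1 (add T (((D | (A & ~A)) | D) -> C)):
    T ((~A | B) -> (B | (~B | A))): β-rule — branch into F (~A | B)  //  T (B | (~B | A)).
      branch 1.1 (add F (~A | B)):
        F (~A | B): α-rule — add F ~A, F B.
        T (((D | (A & ~A)) | D) -> C): β-rule — branch into F ((D | (A & ~A)) | D)  //  T C.
          branch 1.1.1 (add F ((D | (A & ~A)) | D)):
            F ((D | (A & ~A)) | D): α-rule — add F (D | (A & ~A)), F D.
            F (D | (A & ~A)): α-rule — add F D, F (A & ~A).
            F (A & ~A): β-rule — branch into F A  //  F ~A.
              branch 1.1.1.1 (add F A):
                × closes — contains both A and ~A.
              branch 1.1.1.2 (add F ~A):
                ○ open, literals {A=T, B=F, D=F}.
          branch 1.1.2 (add T C):
            ○ open, literals {A=T, B=F, C=T}.
      branch 1.2 (add T (B | (~B | A))):
        T (((D | (A & ~A)) | D) -> C): β-rule — branch into F ((D | (A & ~A)) | D)  //  T C.
          branch 1.2.1 (add F ((D | (A & ~A)) | D)):
            F ((D | (A & ~A)) | D): α-rule — add F (D | (A & ~A)), F D.
            F (D | (A & ~A)): α-rule — add F D, F (A & ~A).
            T (B | (~B | A)): β-rule — branch into T B  //  T (~B | A).
              branch 1.2.1.1 (add T B):
                F (A & ~A): β-rule — branch into F A  //  F ~A.
                  branch 1.2.1.1.1 (add F A):
                    ○ open, literals {A=F, B=T, D=F}.
                  branch 1.2.1.1.2 (add F ~A):
                    ○ open, literals {A=T, B=T, D=F}.
              branch 1.2.1.2 (add T (~B | A)):
                F (A & ~A): β-rule — branch into F A  //  F ~A.
                  branch 1.2.1.2.1 (add F A):
                    T (~B | A): β-rule — branch into T ~B  //  T A.
                      branch 1.2.1.2.1.1 (add T ~B):
                        ○ open, literals {A=F, B=F, D=F}.
                      branch 1.2.1.2.1.2 (add T A):
                        × closes — contains both A and ~A.
                  branch 1.2.1.2.2 (add F ~A):
                    T (~B | A): β-rule — branch into T ~B  //  T A.
                      branch 1.2.1.2.2.1 (add T ~B):
                        ○ open, literals {A=T, B=F, D=F}.
                      branch 1.2.1.2.2.2 (add T A):
                        ○ open, literals {A=T, D=F}.
          branch 1.2.2 (add T C):
            T (B | (~B | A)): β-rule — branch into T B  //  T (~B | A).
              branch 1.2.2.1 (add T B):
                ○ open, literals {B=T, C=T}.
              branch 1.2.2.2 (add T (~B | A)):
                T (~B | A): β-rule — branch into T ~B  //  T A.
                  branch 1.2.2.2.1 (add T ~B):
                    ○ open, literals {B=F, C=T}.
                  branch 1.2.2.2.2 (add T A):
                    ○ open, literals {A=T, C=T}.
  branch 2 (add T ~~B):
    T ~~B: drop double negation, giving T B.
    T ((~A | B) -> (B | (~B | A))): β-rule — branch into F (~A | B)  //  T (B | (~B | A)).
      branch 2.1 (add F (~A | B)):
        F (~A | B): α-rule — add F ~A, F B.
        × closes — contains both B and ~B.
      branch 2.2 (add T (B | (~B | A))):
        T (B | (~B | A)): β-rule — branch into T B  //  T (~B | A).
          branch 2.2.1 (add T B):
            ○ open, literals {B=T}.
          branch 2.2.2 (add T (~B | A)):
            T (~B | A): β-rule — branch into T ~B  //  T A.
              branch 2.2.2.1 (add T ~B):
                × closes — contains both B and ~B.
              branch 2.2.2.2 (add T A):
                ○ open, literals {A=T, B=T}.
4 branches closed, 12 open.
Each open branch fixes some atoms; the unmentioned ones are free. Counting distinct full assignments: branch {A=T, B=F, D=F} (C) contributes 2 new; branch {A=T, B=F, C=T} (D) contributes 1 new; branch {A=F, B=T, D=F} (C) contributes 2 new; branch {A=T, B=T, D=F} (C) contributes 2 new; branch {A=F, B=F, D=F} (C) contributes 2 new; branch {A=T, B=F, D=F} (C) contributes 0 new; branch {A=T, D=F} (C, B) contributes 0 new; branch {B=T, C=T} (D, A) contributes 2 new; branch {B=F, C=T} (D, A) contributes 1 new; branch {A=T, C=T} (D, B) contributes 0 new; branch {B=T} (C, D, A) contributes 2 new; branch {A=T, B=T} (C, D) contributes 0 new. Total: 14.

14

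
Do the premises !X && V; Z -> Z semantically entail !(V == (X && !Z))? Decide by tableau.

Initial set: {(!X && V); (Z -> Z); !!(V == (X && !Z))}.
(!X && V): α-rule — add !X, V.
(Z -> Z): β-rule — branch into !Z  //  Z.
  branch 1 (add !Z):
    !!(V == (X && !Z)): β-rule — branch into V, (X && !Z)  //  !V, !(X && !Z).
      branch 1.1 (add V, (X && !Z)):
        (X && !Z): α-rule — add X, !Z.
        × closes — contains both X and !X.
      branch 1.2 (add !V, !(X && !Z)):
        × closes — contains both V and !V.
  branch 2 (add Z):
    !!(V == (X && !Z)): β-rule — branch into V, (X && !Z)  //  !V, !(X && !Z).
      branch 2.1 (add V, (X && !Z)):
        (X && !Z): α-rule — add X, !Z.
        × closes — contains both X and !X.
      branch 2.2 (add !V, !(X && !Z)):
        × closes — contains both V and !V.
All 4 branches close.
Every branch closed, so the premises entail the conclusion.

Yes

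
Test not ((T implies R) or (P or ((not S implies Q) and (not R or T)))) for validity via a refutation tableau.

Not valid

Assume the negation and expand:
Initial set: {not not ((T implies R) or (P or ((not S implies Q) and (not R or T))))}.
not not ((T implies R) or (P or ((not S implies Q) and (not R or T)))): β-rule — branch into (T implies R)  //  (P or ((not S implies Q) and (not R or T))).
  branch 1 (add (T implies R)):
    (T implies R): β-rule — branch into not T  //  R.
      branch 1.1 (add not T):
        ○ open, literals {T=false}.
      branch 1.2 (add R):
        ○ open, literals {R=true}.
  branch 2 (add (P or ((not S implies Q) and (not R or T)))):
    (P or ((not S implies Q) and (not R or T))): β-rule — branch into P  //  ((not S implies Q) and (not R or T)).
      branch 2.1 (add P):
        ○ open, literals {P=true}.
      branch 2.2 (add ((not S implies Q) and (not R or T))):
        ((not S implies Q) and (not R or T)): α-rule — add (not S implies Q), (not R or T).
        (not S implies Q): β-rule — branch into not not S  //  Q.
          branch 2.2.1 (add not not S):
            (not R or T): β-rule — branch into not R  //  T.
              branch 2.2.1.1 (add not R):
                ○ open, literals {R=false, S=true}.
              branch 2.2.1.2 (add T):
                ○ open, literals {S=true, T=true}.
          branch 2.2.2 (add Q):
            (not R or T): β-rule — branch into not R  //  T.
              branch 2.2.2.1 (add not R):
                ○ open, literals {Q=true, R=false}.
              branch 2.2.2.2 (add T):
                ○ open, literals {Q=true, T=true}.
0 branches closed, 7 open.
An open branch gives a countermodel: T=false (unmentioned atoms arbitrary); under it the original formula is false.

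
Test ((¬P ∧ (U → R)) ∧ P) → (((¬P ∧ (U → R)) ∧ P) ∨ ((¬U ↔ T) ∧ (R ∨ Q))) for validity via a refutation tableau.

Valid

Assume the negation and expand:
Initial set: {¬(((¬P ∧ (U → R)) ∧ P) → (((¬P ∧ (U → R)) ∧ P) ∨ ((¬U ↔ T) ∧ (R ∨ Q))))}.
¬(((¬P ∧ (U → R)) ∧ P) → (((¬P ∧ (U → R)) ∧ P) ∨ ((¬U ↔ T) ∧ (R ∨ Q)))): α-rule — add ((¬P ∧ (U → R)) ∧ P), ¬(((¬P ∧ (U → R)) ∧ P) ∨ ((¬U ↔ T) ∧ (R ∨ Q))).
((¬P ∧ (U → R)) ∧ P): α-rule — add (¬P ∧ (U → R)), P.
¬(((¬P ∧ (U → R)) ∧ P) ∨ ((¬U ↔ T) ∧ (R ∨ Q))): α-rule — add ¬((¬P ∧ (U → R)) ∧ P), ¬((¬U ↔ T) ∧ (R ∨ Q)).
(¬P ∧ (U → R)): α-rule — add ¬P, (U → R).
× closes — contains both P and ¬P.
All 1 branch closes.
Every branch closed, so the negation is unsatisfiable and the formula is valid.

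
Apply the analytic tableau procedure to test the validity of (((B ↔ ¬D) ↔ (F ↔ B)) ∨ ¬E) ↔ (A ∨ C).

Assume the negation and expand:
Initial set: {¬((((B ↔ ¬D) ↔ (F ↔ B)) ∨ ¬E) ↔ (A ∨ C))}.
¬((((B ↔ ¬D) ↔ (F ↔ B)) ∨ ¬E) ↔ (A ∨ C)): β-rule — branch into (((B ↔ ¬D) ↔ (F ↔ B)) ∨ ¬E), ¬(A ∨ C)  //  ¬(((B ↔ ¬D) ↔ (F ↔ B)) ∨ ¬E), (A ∨ C).
  branch 1 (add (((B ↔ ¬D) ↔ (F ↔ B)) ∨ ¬E), ¬(A ∨ C)):
    ¬(A ∨ C): α-rule — add ¬A, ¬C.
    (((B ↔ ¬D) ↔ (F ↔ B)) ∨ ¬E): β-rule — branch into ((B ↔ ¬D) ↔ (F ↔ B))  //  ¬E.
      branch 1.1 (add ((B ↔ ¬D) ↔ (F ↔ B))):
        ((B ↔ ¬D) ↔ (F ↔ B)): β-rule — branch into (B ↔ ¬D), (F ↔ B)  //  ¬(B ↔ ¬D), ¬(F ↔ B).
          branch 1.1.1 (add (B ↔ ¬D), (F ↔ B)):
            (B ↔ ¬D): β-rule — branch into B, ¬D  //  ¬B, ¬¬D.
              branch 1.1.1.1 (add B, ¬D):
                (F ↔ B): β-rule — branch into F, B  //  ¬F, ¬B.
                  branch 1.1.1.1.1 (add F, B):
                    ○ open, literals {A=F, B=T, C=F, D=F, F=T}.
                  branch 1.1.1.1.2 (add ¬F, ¬B):
                    × closes — contains both B and ¬B.
              branch 1.1.1.2 (add ¬B, ¬¬D):
                (F ↔ B): β-rule — branch into F, B  //  ¬F, ¬B.
                  branch 1.1.1.2.1 (add F, B):
                    × closes — contains both B and ¬B.
                  branch 1.1.1.2.2 (add ¬F, ¬B):
                    ○ open, literals {A=F, B=F, C=F, D=T, F=F}.
          branch 1.1.2 (add ¬(B ↔ ¬D), ¬(F ↔ B)):
            ¬(B ↔ ¬D): β-rule — branch into B, ¬¬D  //  ¬B, ¬D.
              branch 1.1.2.1 (add B, ¬¬D):
                ¬(F ↔ B): β-rule — branch into F, ¬B  //  ¬F, B.
                  branch 1.1.2.1.1 (add F, ¬B):
                    × closes — contains both B and ¬B.
                  branch 1.1.2.1.2 (add ¬F, B):
                    ○ open, literals {A=F, B=T, C=F, D=T, F=F}.
              branch 1.1.2.2 (add ¬B, ¬D):
                ¬(F ↔ B): β-rule — branch into F, ¬B  //  ¬F, B.
                  branch 1.1.2.2.1 (add F, ¬B):
                    ○ open, literals {A=F, B=F, C=F, D=F, F=T}.
                  branch 1.1.2.2.2 (add ¬F, B):
                    × closes — contains both B and ¬B.
      branch 1.2 (add ¬E):
        ○ open, literals {A=F, C=F, E=F}.
  branch 2 (add ¬(((B ↔ ¬D) ↔ (F ↔ B)) ∨ ¬E), (A ∨ C)):
    ¬(((B ↔ ¬D) ↔ (F ↔ B)) ∨ ¬E): α-rule — add ¬((B ↔ ¬D) ↔ (F ↔ B)), ¬¬E.
    (A ∨ C): β-rule — branch into A  //  C.
      branch 2.1 (add A):
        ¬((B ↔ ¬D) ↔ (F ↔ B)): β-rule — branch into (B ↔ ¬D), ¬(F ↔ B)  //  ¬(B ↔ ¬D), (F ↔ B).
          branch 2.1.1 (add (B ↔ ¬D), ¬(F ↔ B)):
            (B ↔ ¬D): β-rule — branch into B, ¬D  //  ¬B, ¬¬D.
              branch 2.1.1.1 (add B, ¬D):
                ¬(F ↔ B): β-rule — branch into F, ¬B  //  ¬F, B.
                  branch 2.1.1.1.1 (add F, ¬B):
                    × closes — contains both B and ¬B.
                  branch 2.1.1.1.2 (add ¬F, B):
                    ○ open, literals {A=T, B=T, D=F, E=T, F=F}.
              branch 2.1.1.2 (add ¬B, ¬¬D):
                ¬(F ↔ B): β-rule — branch into F, ¬B  //  ¬F, B.
                  branch 2.1.1.2.1 (add F, ¬B):
                    ○ open, literals {A=T, B=F, D=T, E=T, F=T}.
                  branch 2.1.1.2.2 (add ¬F, B):
                    × closes — contains both B and ¬B.
          branch 2.1.2 (add ¬(B ↔ ¬D), (F ↔ B)):
            ¬(B ↔ ¬D): β-rule — branch into B, ¬¬D  //  ¬B, ¬D.
              branch 2.1.2.1 (add B, ¬¬D):
                (F ↔ B): β-rule — branch into F, B  //  ¬F, ¬B.
                  branch 2.1.2.1.1 (add F, B):
                    ○ open, literals {A=T, B=T, D=T, E=T, F=T}.
                  branch 2.1.2.1.2 (add ¬F, ¬B):
                    × closes — contains both B and ¬B.
              branch 2.1.2.2 (add ¬B, ¬D):
                (F ↔ B): β-rule — branch into F, B  //  ¬F, ¬B.
                  branch 2.1.2.2.1 (add F, B):
                    × closes — contains both B and ¬B.
                  branch 2.1.2.2.2 (add ¬F, ¬B):
                    ○ open, literals {A=T, B=F, D=F, E=T, F=F}.
      branch 2.2 (add C):
        ¬((B ↔ ¬D) ↔ (F ↔ B)): β-rule — branch into (B ↔ ¬D), ¬(F ↔ B)  //  ¬(B ↔ ¬D), (F ↔ B).
          branch 2.2.1 (add (B ↔ ¬D), ¬(F ↔ B)):
            (B ↔ ¬D): β-rule — branch into B, ¬D  //  ¬B, ¬¬D.
              branch 2.2.1.1 (add B, ¬D):
                ¬(F ↔ B): β-rule — branch into F, ¬B  //  ¬F, B.
                  branch 2.2.1.1.1 (add F, ¬B):
                    × closes — contains both B and ¬B.
                  branch 2.2.1.1.2 (add ¬F, B):
                    ○ open, literals {B=T, C=T, D=F, E=T, F=F}.
              branch 2.2.1.2 (add ¬B, ¬¬D):
                ¬(F ↔ B): β-rule — branch into F, ¬B  //  ¬F, B.
                  branch 2.2.1.2.1 (add F, ¬B):
                    ○ open, literals {B=F, C=T, D=T, E=T, F=T}.
                  branch 2.2.1.2.2 (add ¬F, B):
                    × closes — contains both B and ¬B.
          branch 2.2.2 (add ¬(B ↔ ¬D), (F ↔ B)):
            ¬(B ↔ ¬D): β-rule — branch into B, ¬¬D  //  ¬B, ¬D.
              branch 2.2.2.1 (add B, ¬¬D):
                (F ↔ B): β-rule — branch into F, B  //  ¬F, ¬B.
                  branch 2.2.2.1.1 (add F, B):
                    ○ open, literals {B=T, C=T, D=T, E=T, F=T}.
                  branch 2.2.2.1.2 (add ¬F, ¬B):
                    × closes — contains both B and ¬B.
              branch 2.2.2.2 (add ¬B, ¬D):
                (F ↔ B): β-rule — branch into F, B  //  ¬F, ¬B.
                  branch 2.2.2.2.1 (add F, B):
                    × closes — contains both B and ¬B.
                  branch 2.2.2.2.2 (add ¬F, ¬B):
                    ○ open, literals {B=F, C=T, D=F, E=T, F=F}.
12 branches closed, 13 open.
An open branch gives a countermodel: A=F, B=T, C=F, D=F, F=T (unmentioned atoms arbitrary); under it the original formula is false.

Not valid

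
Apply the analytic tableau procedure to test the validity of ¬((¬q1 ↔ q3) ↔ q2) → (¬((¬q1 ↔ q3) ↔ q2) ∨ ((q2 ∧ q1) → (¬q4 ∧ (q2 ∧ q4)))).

Assume the negation and expand:
Initial set: {¬(¬((¬q1 ↔ q3) ↔ q2) → (¬((¬q1 ↔ q3) ↔ q2) ∨ ((q2 ∧ q1) → (¬q4 ∧ (q2 ∧ q4)))))}.
¬(¬((¬q1 ↔ q3) ↔ q2) → (¬((¬q1 ↔ q3) ↔ q2) ∨ ((q2 ∧ q1) → (¬q4 ∧ (q2 ∧ q4))))): α-rule — add ¬((¬q1 ↔ q3) ↔ q2), ¬(¬((¬q1 ↔ q3) ↔ q2) ∨ ((q2 ∧ q1) → (¬q4 ∧ (q2 ∧ q4)))).
¬(¬((¬q1 ↔ q3) ↔ q2) ∨ ((q2 ∧ q1) → (¬q4 ∧ (q2 ∧ q4)))): α-rule — add ¬¬((¬q1 ↔ q3) ↔ q2), ¬((q2 ∧ q1) → (¬q4 ∧ (q2 ∧ q4))).
¬((q2 ∧ q1) → (¬q4 ∧ (q2 ∧ q4))): α-rule — add (q2 ∧ q1), ¬(¬q4 ∧ (q2 ∧ q4)).
(q2 ∧ q1): α-rule — add q2, q1.
¬((¬q1 ↔ q3) ↔ q2): β-rule — branch into (¬q1 ↔ q3), ¬q2  //  ¬(¬q1 ↔ q3), q2.
  branch 1 (add (¬q1 ↔ q3), ¬q2):
    × closes — contains both q2 and ¬q2.
  branch 2 (add ¬(¬q1 ↔ q3), q2):
    ¬¬((¬q1 ↔ q3) ↔ q2): β-rule — branch into (¬q1 ↔ q3), q2  //  ¬(¬q1 ↔ q3), ¬q2.
      branch 2.1 (add (¬q1 ↔ q3), q2):
        ¬(¬q4 ∧ (q2 ∧ q4)): β-rule — branch into ¬¬q4  //  ¬(q2 ∧ q4).
          branch 2.1.1 (add ¬¬q4):
            ¬(¬q1 ↔ q3): β-rule — branch into ¬q1, ¬q3  //  ¬¬q1, q3.
              branch 2.1.1.1 (add ¬q1, ¬q3):
                × closes — contains both q1 and ¬q1.
              branch 2.1.1.2 (add ¬¬q1, q3):
                (¬q1 ↔ q3): β-rule — branch into ¬q1, q3  //  ¬¬q1, ¬q3.
                  branch 2.1.1.2.1 (add ¬q1, q3):
                    × closes — contains both q1 and ¬q1.
                  branch 2.1.1.2.2 (add ¬¬q1, ¬q3):
                    × closes — contains both q3 and ¬q3.
          branch 2.1.2 (add ¬(q2 ∧ q4)):
            ¬(¬q1 ↔ q3): β-rule — branch into ¬q1, ¬q3  //  ¬¬q1, q3.
              branch 2.1.2.1 (add ¬q1, ¬q3):
                × closes — contains both q1 and ¬q1.
              branch 2.1.2.2 (add ¬¬q1, q3):
                (¬q1 ↔ q3): β-rule — branch into ¬q1, q3  //  ¬¬q1, ¬q3.
                  branch 2.1.2.2.1 (add ¬q1, q3):
                    × closes — contains both q1 and ¬q1.
                  branch 2.1.2.2.2 (add ¬¬q1, ¬q3):
                    × closes — contains both q3 and ¬q3.
      branch 2.2 (add ¬(¬q1 ↔ q3), ¬q2):
        × closes — contains both q2 and ¬q2.
All 8 branches close.
Every branch closed, so the negation is unsatisfiable and the formula is valid.

Valid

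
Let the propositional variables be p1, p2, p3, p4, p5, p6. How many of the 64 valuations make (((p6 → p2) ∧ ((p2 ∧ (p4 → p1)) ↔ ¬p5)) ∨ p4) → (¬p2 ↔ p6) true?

40

Initial set: {T ((((p6 → p2) ∧ ((p2 ∧ (p4 → p1)) ↔ ¬p5)) ∨ p4) → (¬p2 ↔ p6))}.
T ((((p6 → p2) ∧ ((p2 ∧ (p4 → p1)) ↔ ¬p5)) ∨ p4) → (¬p2 ↔ p6)): β-rule — branch into F (((p6 → p2) ∧ ((p2 ∧ (p4 → p1)) ↔ ¬p5)) ∨ p4)  //  T (¬p2 ↔ p6).
  branch 1 (add F (((p6 → p2) ∧ ((p2 ∧ (p4 → p1)) ↔ ¬p5)) ∨ p4)):
    F (((p6 → p2) ∧ ((p2 ∧ (p4 → p1)) ↔ ¬p5)) ∨ p4): α-rule — add F ((p6 → p2) ∧ ((p2 ∧ (p4 → p1)) ↔ ¬p5)), F p4.
    F ((p6 → p2) ∧ ((p2 ∧ (p4 → p1)) ↔ ¬p5)): β-rule — branch into F (p6 → p2)  //  F ((p2 ∧ (p4 → p1)) ↔ ¬p5).
      branch 1.1 (add F (p6 → p2)):
        F (p6 → p2): α-rule — add T p6, F p2.
        ○ open, literals {p2=F, p4=F, p6=T}.
      branch 1.2 (add F ((p2 ∧ (p4 → p1)) ↔ ¬p5)):
        F ((p2 ∧ (p4 → p1)) ↔ ¬p5): β-rule — branch into T (p2 ∧ (p4 → p1)), F ¬p5  //  F (p2 ∧ (p4 → p1)), T ¬p5.
          branch 1.2.1 (add T (p2 ∧ (p4 → p1)), F ¬p5):
            T (p2 ∧ (p4 → p1)): α-rule — add T p2, T (p4 → p1).
            T (p4 → p1): β-rule — branch into F p4  //  T p1.
              branch 1.2.1.1 (add F p4):
                ○ open, literals {p2=T, p4=F, p5=T}.
              branch 1.2.1.2 (add T p1):
                ○ open, literals {p1=T, p2=T, p4=F, p5=T}.
          branch 1.2.2 (add F (p2 ∧ (p4 → p1)), T ¬p5):
            F (p2 ∧ (p4 → p1)): β-rule — branch into F p2  //  F (p4 → p1).
              branch 1.2.2.1 (add F p2):
                ○ open, literals {p2=F, p4=F, p5=F}.
              branch 1.2.2.2 (add F (p4 → p1)):
                F (p4 → p1): α-rule — add T p4, F p1.
                × closes — contains both p4 and ¬p4.
  branch 2 (add T (¬p2 ↔ p6)):
    T (¬p2 ↔ p6): β-rule — branch into T ¬p2, T p6  //  F ¬p2, F p6.
      branch 2.1 (add T ¬p2, T p6):
        ○ open, literals {p2=F, p6=T}.
      branch 2.2 (add F ¬p2, F p6):
        ○ open, literals {p2=T, p6=F}.
1 branch closed, 6 open.
Each open branch fixes some atoms; the unmentioned ones are free. Counting distinct full assignments: branch {p2=F, p4=F, p6=T} (p1, p3, p5) contributes 8 new; branch {p2=T, p4=F, p5=T} (p1, p3, p6) contributes 8 new; branch {p1=T, p2=T, p4=F, p5=T} (p3, p6) contributes 0 new; branch {p2=F, p4=F, p5=F} (p1, p3, p6) contributes 4 new; branch {p2=F, p6=T} (p1, p3, p4, p5) contributes 8 new; branch {p2=T, p6=F} (p1, p3, p4, p5) contributes 12 new. Total: 40.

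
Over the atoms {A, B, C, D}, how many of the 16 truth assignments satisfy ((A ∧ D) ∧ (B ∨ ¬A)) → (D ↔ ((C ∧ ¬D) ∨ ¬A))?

14

Initial set: {(((A ∧ D) ∧ (B ∨ ¬A)) → (D ↔ ((C ∧ ¬D) ∨ ¬A)))}.
(((A ∧ D) ∧ (B ∨ ¬A)) → (D ↔ ((C ∧ ¬D) ∨ ¬A))): β-rule — branch into ¬((A ∧ D) ∧ (B ∨ ¬A))  //  (D ↔ ((C ∧ ¬D) ∨ ¬A)).
  branch 1 (add ¬((A ∧ D) ∧ (B ∨ ¬A))):
    ¬((A ∧ D) ∧ (B ∨ ¬A)): β-rule — branch into ¬(A ∧ D)  //  ¬(B ∨ ¬A).
      branch 1.1 (add ¬(A ∧ D)):
        ¬(A ∧ D): β-rule — branch into ¬A  //  ¬D.
          branch 1.1.1 (add ¬A):
            ○ open, literals {A=F}.
          branch 1.1.2 (add ¬D):
            ○ open, literals {D=F}.
      branch 1.2 (add ¬(B ∨ ¬A)):
        ¬(B ∨ ¬A): α-rule — add ¬B, ¬¬A.
        ○ open, literals {A=T, B=F}.
  branch 2 (add (D ↔ ((C ∧ ¬D) ∨ ¬A))):
    (D ↔ ((C ∧ ¬D) ∨ ¬A)): β-rule — branch into D, ((C ∧ ¬D) ∨ ¬A)  //  ¬D, ¬((C ∧ ¬D) ∨ ¬A).
      branch 2.1 (add D, ((C ∧ ¬D) ∨ ¬A)):
        ((C ∧ ¬D) ∨ ¬A): β-rule — branch into (C ∧ ¬D)  //  ¬A.
          branch 2.1.1 (add (C ∧ ¬D)):
            (C ∧ ¬D): α-rule — add C, ¬D.
            × closes — contains both D and ¬D.
          branch 2.1.2 (add ¬A):
            ○ open, literals {A=F, D=T}.
      branch 2.2 (add ¬D, ¬((C ∧ ¬D) ∨ ¬A)):
        ¬((C ∧ ¬D) ∨ ¬A): α-rule — add ¬(C ∧ ¬D), ¬¬A.
        ¬(C ∧ ¬D): β-rule — branch into ¬C  //  ¬¬D.
          branch 2.2.1 (add ¬C):
            ○ open, literals {A=T, C=F, D=F}.
          branch 2.2.2 (add ¬¬D):
            × closes — contains both D and ¬D.
2 branches closed, 5 open.
Each open branch fixes some atoms; the unmentioned ones are free. Counting distinct full assignments: branch {A=F} (B, C, D) contributes 8 new; branch {D=F} (A, B, C) contributes 4 new; branch {A=T, B=F} (C, D) contributes 2 new; branch {A=F, D=T} (B, C) contributes 0 new; branch {A=T, C=F, D=F} (B) contributes 0 new. Total: 14.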